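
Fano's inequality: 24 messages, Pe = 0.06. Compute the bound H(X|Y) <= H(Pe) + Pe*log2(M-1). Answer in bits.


H(Pe) = -Pe*log2(Pe) - (1-Pe)*log2(1-Pe) = -0.06*log2(0.06) - 0.94*log2(0.94) = 0.243534 + 0.083911 = 0.3274. Pe*log2(M-1) = 0.06*log2(23) = 0.271414. Bound = H(Pe) + Pe*log2(M-1) = 0.243534 + 0.083911 + 0.271414 = 0.5989

0.5989 bits


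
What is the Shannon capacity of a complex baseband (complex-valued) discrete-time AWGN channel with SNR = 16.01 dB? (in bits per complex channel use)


SNR_linear = 10^(16.01/10) = 39.9025; C = log2(1 + SNR_linear) = log2(1 + 39.9025) = 5.3541

5.3541 bits/channel use


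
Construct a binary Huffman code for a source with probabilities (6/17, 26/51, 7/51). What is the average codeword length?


Huffman construction (repeatedly merge the two least-probable nodes; each merge adds 1 bit to every symbol beneath it): 7/51 + 6/17 = 25/51; 25/51 + 26/51 = 1. Resulting codeword lengths (in the order the probabilities were given): (2, 1, 2). L_avg = sum(p_i * l_i) = 6/17*2 + 26/51*1 + 7/51*2 = 76/51 = 1.4902

1.4902 bits


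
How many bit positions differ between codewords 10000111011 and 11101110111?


Count differing positions: . ^ ^ . ^ . . ^ ^ . . = 5 differences

5


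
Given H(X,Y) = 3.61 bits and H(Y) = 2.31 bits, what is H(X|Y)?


H(X|Y) = H(X,Y) - H(Y) = 3.61 - 2.31 = 1.3

1.3 bits


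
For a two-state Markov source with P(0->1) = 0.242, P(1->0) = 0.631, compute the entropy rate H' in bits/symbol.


Stationary distribution: pi_0 = p10/(p01+p10) = 0.7228, pi_1 = 0.2772. Entropy rate H' = pi_0*H(p01) + pi_1*H(p10) = 0.7228*0.7984 + 0.2772*0.9499 = 0.8404

0.8404 bits/symbol


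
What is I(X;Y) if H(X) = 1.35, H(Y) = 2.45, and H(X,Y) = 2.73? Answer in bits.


I(X;Y) = H(X) + H(Y) - H(X,Y) = 1.35 + 2.45 - 2.73 = 1.07

1.07 bits


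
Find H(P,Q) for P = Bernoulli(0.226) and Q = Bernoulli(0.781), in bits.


H(P,Q) = -p*log2(q) - (1-p)*log2(1-q). -0.226*log2(0.781) = 0.080593; -0.774*log2(0.219) = 1.695832. H(P,Q) = 0.080593 + 1.695832 = 1.7764

1.7764 bits


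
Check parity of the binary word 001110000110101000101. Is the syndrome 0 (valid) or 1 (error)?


Syndrome = XOR of all bits = 0 XOR 0 XOR 1 XOR 1 XOR 1 XOR 0 XOR 0 XOR 0 XOR 0 XOR 1 XOR 1 XOR 0 XOR 1 XOR 0 XOR 1 XOR 0 XOR 0 XOR 0 XOR 1 XOR 0 XOR 1 = 1

1


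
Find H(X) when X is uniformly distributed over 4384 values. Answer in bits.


H = log2(n) = log2(4384) = 12.098

12.098 bits


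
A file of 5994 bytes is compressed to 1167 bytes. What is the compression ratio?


Ratio = original / compressed = 5994 / 1167 = 5.1362

5.1362


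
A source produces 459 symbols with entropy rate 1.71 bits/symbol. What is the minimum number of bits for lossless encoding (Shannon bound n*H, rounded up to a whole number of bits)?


Minimum bits >= n * H = 459 * 1.71 = 784.89, rounded up to a whole number of bits = 785

785 bits


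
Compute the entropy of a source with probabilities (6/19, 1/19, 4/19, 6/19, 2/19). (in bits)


H = -sum(p_i * log2(p_i)). Terms: -(6/19)*log2(6/19) = 0.525147; -(1/19)*log2(1/19) = 0.223575; -(4/19)*log2(4/19) = 0.473248; -(6/19)*log2(6/19) = 0.525147; -(2/19)*log2(2/19) = 0.341887. H = 0.525147 + 0.223575 + 0.473248 + 0.525147 + 0.341887 = 2.089

2.089 bits


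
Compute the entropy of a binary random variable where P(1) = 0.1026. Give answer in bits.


H = -p*log2(p) - (1-p)*log2(1-p). -0.1026*log2(0.1026) = 0.337030; -0.8974*log2(0.8974) = 0.140153. H = 0.337030 + 0.140153 = 0.4772

0.4772 bits


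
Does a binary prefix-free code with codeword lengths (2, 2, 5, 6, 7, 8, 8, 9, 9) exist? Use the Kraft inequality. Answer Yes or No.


Kraft sum = sum(2^(-l_i)) = 0.5664, need <= 1. Result: satisfied (a binary prefix-free code with these lengths exists)

Yes


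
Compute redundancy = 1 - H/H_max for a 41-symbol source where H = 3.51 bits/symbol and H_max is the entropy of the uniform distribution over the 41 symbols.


H_max = log2(K) = log2(41) = 5.3576 bits/symbol. Redundancy = 1 - H/H_max = 1 - 3.51/5.3576 = 1 - 0.6551 = 0.3449

0.3449


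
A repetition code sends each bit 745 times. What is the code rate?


Rate = k/n = 1/745

1/745


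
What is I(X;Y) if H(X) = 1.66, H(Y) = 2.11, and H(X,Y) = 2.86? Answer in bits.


I(X;Y) = H(X) + H(Y) - H(X,Y) = 1.66 + 2.11 - 2.86 = 0.91

0.91 bits


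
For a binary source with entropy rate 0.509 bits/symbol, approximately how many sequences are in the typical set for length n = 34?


log2|A_typical| = nH = 34 * 0.509 = 17.306, so |A_typical| ~ 2^17.306 = 1.620e+05

1.620e+05


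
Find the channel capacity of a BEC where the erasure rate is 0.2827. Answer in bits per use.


C = 1 - epsilon = 1 - 0.2827 = 0.7173

0.7173 bits


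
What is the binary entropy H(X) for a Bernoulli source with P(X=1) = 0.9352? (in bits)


H = -p*log2(p) - (1-p)*log2(1-p). -0.9352*log2(0.9352) = 0.090390; -0.0648*log2(0.0648) = 0.255821. H = 0.090390 + 0.255821 = 0.3462

0.3462 bits


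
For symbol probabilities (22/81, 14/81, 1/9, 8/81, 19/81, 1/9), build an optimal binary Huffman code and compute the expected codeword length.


Huffman construction (repeatedly merge the two least-probable nodes; each merge adds 1 bit to every symbol beneath it): 8/81 + 1/9 = 17/81; 1/9 + 14/81 = 23/81; 17/81 + 19/81 = 4/9; 22/81 + 23/81 = 5/9; 4/9 + 5/9 = 1. Resulting codeword lengths (in the order the probabilities were given): (2, 3, 3, 3, 2, 3). L_avg = sum(p_i * l_i) = 22/81*2 + 14/81*3 + 1/9*3 + 8/81*3 + 19/81*2 + 1/9*3 = 202/81 = 2.4938

2.4938 bits


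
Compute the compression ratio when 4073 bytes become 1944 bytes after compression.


Ratio = original / compressed = 4073 / 1944 = 2.0952

2.0952


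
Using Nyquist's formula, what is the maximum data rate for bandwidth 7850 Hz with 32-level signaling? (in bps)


Rate = 2 * B * log2(M) = 2 * 7850 * 5.0 = 78500.0

78500.0 bps


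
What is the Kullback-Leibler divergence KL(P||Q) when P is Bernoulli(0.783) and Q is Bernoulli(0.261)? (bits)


KL = p*log2(p/q) + (1-p)*log2((1-p)/(1-q)) = 0.783*log2(0.783/0.261) + 0.217*log2(0.217/0.739) = 0.8574

0.8574 bits


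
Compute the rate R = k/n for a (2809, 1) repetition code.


Rate = k/n = 1/2809

1/2809


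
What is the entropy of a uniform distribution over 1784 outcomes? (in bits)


H = log2(n) = log2(1784) = 10.8009

10.8009 bits


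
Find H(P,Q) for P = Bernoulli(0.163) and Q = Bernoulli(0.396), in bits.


H(P,Q) = -p*log2(q) - (1-p)*log2(1-q). -0.163*log2(0.396) = 0.217838; -0.837*log2(0.604) = 0.608817. H(P,Q) = 0.217838 + 0.608817 = 0.8267

0.8267 bits


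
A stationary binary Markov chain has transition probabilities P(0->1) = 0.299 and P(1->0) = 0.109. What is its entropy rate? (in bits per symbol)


Stationary distribution: pi_0 = p10/(p01+p10) = 0.2672, pi_1 = 0.7328. Entropy rate H' = pi_0*H(p01) + pi_1*H(p10) = 0.2672*0.8801 + 0.7328*0.4969 = 0.5993

0.5993 bits/symbol


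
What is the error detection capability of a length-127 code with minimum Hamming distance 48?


Detection capability = d_min - 1 = 48 - 1 = 47

47 errors


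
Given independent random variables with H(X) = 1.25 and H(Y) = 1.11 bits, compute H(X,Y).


For independent variables, H(X,Y) = H(X) + H(Y) = 1.25 + 1.11 = 2.36

2.36 bits


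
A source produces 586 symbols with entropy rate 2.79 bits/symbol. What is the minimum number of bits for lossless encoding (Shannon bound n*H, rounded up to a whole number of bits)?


Minimum bits >= n * H = 586 * 2.79 = 1634.94, rounded up to a whole number of bits = 1635

1635 bits


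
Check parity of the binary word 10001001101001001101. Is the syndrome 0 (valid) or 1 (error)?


Syndrome = XOR of all bits = 1 XOR 0 XOR 0 XOR 0 XOR 1 XOR 0 XOR 0 XOR 1 XOR 1 XOR 0 XOR 1 XOR 0 XOR 0 XOR 1 XOR 0 XOR 0 XOR 1 XOR 1 XOR 0 XOR 1 = 1

1


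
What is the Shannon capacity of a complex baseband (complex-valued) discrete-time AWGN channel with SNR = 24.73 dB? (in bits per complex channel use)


SNR_linear = 10^(24.73/10) = 297.1666; C = log2(1 + SNR_linear) = log2(1 + 297.1666) = 8.22

8.22 bits/channel use


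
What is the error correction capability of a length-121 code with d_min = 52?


Correction capability = floor((d-1)/2) = floor((52-1)/2) = 25

25 errors


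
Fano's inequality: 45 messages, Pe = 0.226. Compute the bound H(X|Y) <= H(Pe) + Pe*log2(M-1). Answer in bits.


H(Pe) = -Pe*log2(Pe) - (1-Pe)*log2(1-Pe) = -0.226*log2(0.226) - 0.774*log2(0.774) = 0.484907 + 0.286066 = 0.771. Pe*log2(M-1) = 0.226*log2(44) = 1.233832. Bound = H(Pe) + Pe*log2(M-1) = 0.484907 + 0.286066 + 1.233832 = 2.0048

2.0048 bits


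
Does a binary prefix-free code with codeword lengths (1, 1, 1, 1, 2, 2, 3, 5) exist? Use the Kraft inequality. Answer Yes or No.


Kraft sum = sum(2^(-l_i)) = 2.6562, need <= 1. Result: violated (a binary prefix-free code with these lengths cannot exist)

No


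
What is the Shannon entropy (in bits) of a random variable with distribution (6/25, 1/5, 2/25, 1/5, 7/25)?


H = -sum(p_i * log2(p_i)). Terms: -(6/25)*log2(6/25) = 0.494134; -(1/5)*log2(1/5) = 0.464386; -(2/25)*log2(2/25) = 0.291508; -(1/5)*log2(1/5) = 0.464386; -(7/25)*log2(7/25) = 0.514220. H = 0.494134 + 0.464386 + 0.291508 + 0.464386 + 0.514220 = 2.2286

2.2286 bits


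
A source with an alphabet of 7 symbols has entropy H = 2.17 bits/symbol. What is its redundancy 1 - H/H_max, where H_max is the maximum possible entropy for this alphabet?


H_max = log2(K) = log2(7) = 2.8074 bits/symbol. Redundancy = 1 - H/H_max = 1 - 2.17/2.8074 = 1 - 0.773 = 0.227

0.227


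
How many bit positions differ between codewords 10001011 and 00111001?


Count differing positions: ^ . ^ ^ . . ^ . = 4 differences

4


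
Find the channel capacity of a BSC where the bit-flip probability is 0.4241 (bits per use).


H(p) = -p*log2(p) - (1-p)*log2(1-p) = -0.4241*log2(0.4241) - 0.5759*log2(0.5759) = 0.524834 + 0.458480 = 0.9833. C = 1 - H(p) = 1 - 0.9833 = 0.0167

0.0167 bits


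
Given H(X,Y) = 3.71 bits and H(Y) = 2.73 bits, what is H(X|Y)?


H(X|Y) = H(X,Y) - H(Y) = 3.71 - 2.73 = 0.98

0.98 bits


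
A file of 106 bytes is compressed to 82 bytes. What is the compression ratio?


Ratio = original / compressed = 106 / 82 = 1.2927

1.2927


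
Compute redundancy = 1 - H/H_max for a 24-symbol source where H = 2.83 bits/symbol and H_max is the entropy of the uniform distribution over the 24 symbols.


H_max = log2(K) = log2(24) = 4.585 bits/symbol. Redundancy = 1 - H/H_max = 1 - 2.83/4.585 = 1 - 0.6172 = 0.3828

0.3828


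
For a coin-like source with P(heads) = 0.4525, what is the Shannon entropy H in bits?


H = -p*log2(p) - (1-p)*log2(1-p). -0.4525*log2(0.4525) = 0.517665; -0.5475*log2(0.5475) = 0.475815. H = 0.517665 + 0.475815 = 0.9935

0.9935 bits


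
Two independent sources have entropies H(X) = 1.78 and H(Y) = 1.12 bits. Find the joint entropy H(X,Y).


For independent variables, H(X,Y) = H(X) + H(Y) = 1.78 + 1.12 = 2.9

2.9 bits


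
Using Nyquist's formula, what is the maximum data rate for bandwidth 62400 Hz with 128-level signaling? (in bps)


Rate = 2 * B * log2(M) = 2 * 62400 * 7.0 = 873600.0

873600.0 bps


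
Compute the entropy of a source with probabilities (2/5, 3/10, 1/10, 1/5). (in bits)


H = -sum(p_i * log2(p_i)). Terms: -(2/5)*log2(2/5) = 0.528771; -(3/10)*log2(3/10) = 0.521090; -(1/10)*log2(1/10) = 0.332193; -(1/5)*log2(1/5) = 0.464386. H = 0.528771 + 0.521090 + 0.332193 + 0.464386 = 1.8464

1.8464 bits


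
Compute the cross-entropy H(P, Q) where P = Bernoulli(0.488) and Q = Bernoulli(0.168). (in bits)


H(P,Q) = -p*log2(q) - (1-p)*log2(1-q). -0.488*log2(0.168) = 1.255852; -0.512*log2(0.832) = 0.135856. H(P,Q) = 1.255852 + 0.135856 = 1.3917

1.3917 bits


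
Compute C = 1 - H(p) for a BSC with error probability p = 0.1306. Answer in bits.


H(p) = -p*log2(p) - (1-p)*log2(1-p) = -0.1306*log2(0.1306) - 0.8694*log2(0.8694) = 0.383543 + 0.175539 = 0.5591. C = 1 - H(p) = 1 - 0.5591 = 0.4409

0.4409 bits


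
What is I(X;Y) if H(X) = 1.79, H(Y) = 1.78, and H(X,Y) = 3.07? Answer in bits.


I(X;Y) = H(X) + H(Y) - H(X,Y) = 1.79 + 1.78 - 3.07 = 0.5

0.5 bits


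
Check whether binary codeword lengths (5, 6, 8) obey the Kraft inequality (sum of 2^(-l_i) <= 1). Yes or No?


Kraft sum = sum(2^(-l_i)) = 0.0508, need <= 1. Result: satisfied (a binary prefix-free code with these lengths exists)

Yes


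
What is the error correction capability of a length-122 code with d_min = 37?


Correction capability = floor((d-1)/2) = floor((37-1)/2) = 18

18 errors


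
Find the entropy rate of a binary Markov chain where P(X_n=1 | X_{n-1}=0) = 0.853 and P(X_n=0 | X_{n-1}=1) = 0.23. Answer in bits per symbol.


Stationary distribution: pi_0 = p10/(p01+p10) = 0.2124, pi_1 = 0.7876. Entropy rate H' = pi_0*H(p01) + pi_1*H(p10) = 0.2124*0.6023 + 0.7876*0.778 = 0.7407

0.7407 bits/symbol


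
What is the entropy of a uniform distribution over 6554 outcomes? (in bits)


H = log2(n) = log2(6554) = 12.6782

12.6782 bits


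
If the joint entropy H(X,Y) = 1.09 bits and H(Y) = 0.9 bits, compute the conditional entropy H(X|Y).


H(X|Y) = H(X,Y) - H(Y) = 1.09 - 0.9 = 0.19

0.19 bits


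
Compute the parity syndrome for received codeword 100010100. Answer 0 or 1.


Syndrome = XOR of all bits = 1 XOR 0 XOR 0 XOR 0 XOR 1 XOR 0 XOR 1 XOR 0 XOR 0 = 1

1


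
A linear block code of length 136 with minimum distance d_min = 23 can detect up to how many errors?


Detection capability = d_min - 1 = 23 - 1 = 22

22 errors


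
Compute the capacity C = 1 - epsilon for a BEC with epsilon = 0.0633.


C = 1 - epsilon = 1 - 0.0633 = 0.9367

0.9367 bits


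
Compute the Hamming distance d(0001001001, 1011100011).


Count differing positions: ^ . ^ . ^ . ^ . ^ . = 5 differences

5


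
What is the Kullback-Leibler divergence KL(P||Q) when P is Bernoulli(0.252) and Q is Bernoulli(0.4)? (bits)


KL = p*log2(p/q) + (1-p)*log2((1-p)/(1-q)) = 0.252*log2(0.252/0.4) + 0.748*log2(0.748/0.6) = 0.0699

0.0699 bits


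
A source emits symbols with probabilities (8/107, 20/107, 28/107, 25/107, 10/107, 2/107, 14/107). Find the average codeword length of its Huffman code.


Huffman construction (repeatedly merge the two least-probable nodes; each merge adds 1 bit to every symbol beneath it): 2/107 + 8/107 = 10/107; 10/107 + 10/107 = 20/107; 14/107 + 20/107 = 34/107; 20/107 + 25/107 = 45/107; 28/107 + 34/107 = 62/107; 45/107 + 62/107 = 1. Resulting codeword lengths (in the order the probabilities were given): (4, 3, 2, 2, 3, 4, 3). L_avg = sum(p_i * l_i) = 8/107*4 + 20/107*3 + 28/107*2 + 25/107*2 + 10/107*3 + 2/107*4 + 14/107*3 = 278/107 = 2.5981

2.5981 bits


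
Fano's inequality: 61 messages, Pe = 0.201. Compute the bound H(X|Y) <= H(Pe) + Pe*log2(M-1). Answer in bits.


H(Pe) = -Pe*log2(Pe) - (1-Pe)*log2(1-Pe) = -0.201*log2(0.201) - 0.799*log2(0.799) = 0.465261 + 0.258662 = 0.7239. Pe*log2(M-1) = 0.201*log2(60) = 1.187285. Bound = H(Pe) + Pe*log2(M-1) = 0.465261 + 0.258662 + 1.187285 = 1.9112

1.9112 bits


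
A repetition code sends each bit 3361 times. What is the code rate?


Rate = k/n = 1/3361

1/3361


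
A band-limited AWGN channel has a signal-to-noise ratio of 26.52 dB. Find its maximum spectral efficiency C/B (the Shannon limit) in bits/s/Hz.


SNR_linear = 10^(26.52/10) = 448.7454; C/B = log2(1 + SNR_linear) = log2(1 + 448.7454) = 8.813

8.813 bits/s/Hz


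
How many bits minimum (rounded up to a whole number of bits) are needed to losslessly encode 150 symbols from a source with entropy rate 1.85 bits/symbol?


Minimum bits >= n * H = 150 * 1.85 = 277.5, rounded up to a whole number of bits = 278

278 bits


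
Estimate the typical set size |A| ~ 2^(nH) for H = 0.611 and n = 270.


log2|A_typical| = nH = 270 * 0.611 = 164.97, so |A_typical| ~ 2^164.97 = 4.581e+49

4.581e+49


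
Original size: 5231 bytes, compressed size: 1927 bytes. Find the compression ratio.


Ratio = original / compressed = 5231 / 1927 = 2.7146

2.7146


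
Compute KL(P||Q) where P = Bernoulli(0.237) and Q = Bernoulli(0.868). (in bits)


KL = p*log2(p/q) + (1-p)*log2((1-p)/(1-q)) = 0.237*log2(0.237/0.868) + 0.763*log2(0.763/0.132) = 1.4874

1.4874 bits


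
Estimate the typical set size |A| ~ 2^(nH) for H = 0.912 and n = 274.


log2|A_typical| = nH = 274 * 0.912 = 249.888, so |A_typical| ~ 2^249.888 = 1.674e+75

1.674e+75


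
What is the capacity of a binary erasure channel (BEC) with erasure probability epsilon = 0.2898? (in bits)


C = 1 - epsilon = 1 - 0.2898 = 0.7102

0.7102 bits


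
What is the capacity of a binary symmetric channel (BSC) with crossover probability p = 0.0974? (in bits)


H(p) = -p*log2(p) - (1-p)*log2(1-p) = -0.0974*log2(0.0974) - 0.9026*log2(0.9026) = 0.327258 + 0.133442 = 0.4607. C = 1 - H(p) = 1 - 0.4607 = 0.5393

0.5393 bits


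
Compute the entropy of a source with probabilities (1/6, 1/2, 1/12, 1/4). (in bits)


H = -sum(p_i * log2(p_i)). Terms: -(1/6)*log2(1/6) = 0.430827; -(1/2)*log2(1/2) = 0.500000; -(1/12)*log2(1/12) = 0.298747; -(1/4)*log2(1/4) = 0.500000. H = 0.430827 + 0.500000 + 0.298747 + 0.500000 = 1.7296

1.7296 bits


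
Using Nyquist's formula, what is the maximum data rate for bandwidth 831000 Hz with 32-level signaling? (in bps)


Rate = 2 * B * log2(M) = 2 * 831000 * 5.0 = 8310000.0

8310000.0 bps


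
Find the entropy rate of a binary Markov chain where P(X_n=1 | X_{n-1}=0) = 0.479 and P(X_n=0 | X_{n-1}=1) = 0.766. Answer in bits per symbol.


Stationary distribution: pi_0 = p10/(p01+p10) = 0.6153, pi_1 = 0.3847. Entropy rate H' = pi_0*H(p01) + pi_1*H(p10) = 0.6153*0.9987 + 0.3847*0.7849 = 0.9165

0.9165 bits/symbol


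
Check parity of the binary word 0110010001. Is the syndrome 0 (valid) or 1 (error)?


Syndrome = XOR of all bits = 0 XOR 1 XOR 1 XOR 0 XOR 0 XOR 1 XOR 0 XOR 0 XOR 0 XOR 1 = 0

0


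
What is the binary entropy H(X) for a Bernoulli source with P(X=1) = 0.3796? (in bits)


H = -p*log2(p) - (1-p)*log2(1-p). -0.3796*log2(0.3796) = 0.530471; -0.6204*log2(0.6204) = 0.427288. H = 0.530471 + 0.427288 = 0.9578

0.9578 bits


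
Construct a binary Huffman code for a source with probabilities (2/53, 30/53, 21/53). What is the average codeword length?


Huffman construction (repeatedly merge the two least-probable nodes; each merge adds 1 bit to every symbol beneath it): 2/53 + 21/53 = 23/53; 23/53 + 30/53 = 1. Resulting codeword lengths (in the order the probabilities were given): (2, 1, 2). L_avg = sum(p_i * l_i) = 2/53*2 + 30/53*1 + 21/53*2 = 76/53 = 1.434

1.434 bits


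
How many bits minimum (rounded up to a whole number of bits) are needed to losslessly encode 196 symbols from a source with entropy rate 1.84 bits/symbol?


Minimum bits >= n * H = 196 * 1.84 = 360.64, rounded up to a whole number of bits = 361

361 bits


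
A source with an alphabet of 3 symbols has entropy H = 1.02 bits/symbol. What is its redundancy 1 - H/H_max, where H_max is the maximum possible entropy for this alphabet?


H_max = log2(K) = log2(3) = 1.585 bits/symbol. Redundancy = 1 - H/H_max = 1 - 1.02/1.585 = 1 - 0.6435 = 0.3565

0.3565


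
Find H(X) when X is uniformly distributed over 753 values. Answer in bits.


H = log2(n) = log2(753) = 9.5565

9.5565 bits


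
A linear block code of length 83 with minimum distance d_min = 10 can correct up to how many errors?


Correction capability = floor((d-1)/2) = floor((10-1)/2) = 4

4 errors


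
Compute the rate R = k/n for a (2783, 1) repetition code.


Rate = k/n = 1/2783

1/2783


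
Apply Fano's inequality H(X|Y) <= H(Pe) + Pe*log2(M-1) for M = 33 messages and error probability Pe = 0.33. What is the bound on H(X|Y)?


H(Pe) = -Pe*log2(Pe) - (1-Pe)*log2(1-Pe) = -0.33*log2(0.33) - 0.67*log2(0.67) = 0.527822 + 0.387104 = 0.9149. Pe*log2(M-1) = 0.33*log2(32) = 1.650000. Bound = H(Pe) + Pe*log2(M-1) = 0.527822 + 0.387104 + 1.650000 = 2.5649

2.5649 bits


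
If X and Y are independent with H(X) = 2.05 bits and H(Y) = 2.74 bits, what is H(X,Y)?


For independent variables, H(X,Y) = H(X) + H(Y) = 2.05 + 2.74 = 4.79

4.79 bits


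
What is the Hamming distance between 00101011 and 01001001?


Count differing positions: . ^ ^ . . . ^ . = 3 differences

3


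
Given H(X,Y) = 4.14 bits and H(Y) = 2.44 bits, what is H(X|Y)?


H(X|Y) = H(X,Y) - H(Y) = 4.14 - 2.44 = 1.7

1.7 bits


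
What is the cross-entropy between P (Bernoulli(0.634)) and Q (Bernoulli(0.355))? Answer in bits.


H(P,Q) = -p*log2(q) - (1-p)*log2(1-q). -0.634*log2(0.355) = 0.947265; -0.366*log2(0.645) = 0.231542. H(P,Q) = 0.947265 + 0.231542 = 1.1788

1.1788 bits


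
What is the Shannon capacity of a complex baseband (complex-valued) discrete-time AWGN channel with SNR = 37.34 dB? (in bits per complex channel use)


SNR_linear = 10^(37.34/10) = 5420.0089; C = log2(1 + SNR_linear) = log2(1 + 5420.0089) = 12.4043

12.4043 bits/channel use


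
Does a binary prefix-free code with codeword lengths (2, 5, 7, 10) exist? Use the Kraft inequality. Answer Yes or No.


Kraft sum = sum(2^(-l_i)) = 0.29, need <= 1. Result: satisfied (a binary prefix-free code with these lengths exists)

Yes


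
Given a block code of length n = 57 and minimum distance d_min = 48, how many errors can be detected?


Detection capability = d_min - 1 = 48 - 1 = 47

47 errors


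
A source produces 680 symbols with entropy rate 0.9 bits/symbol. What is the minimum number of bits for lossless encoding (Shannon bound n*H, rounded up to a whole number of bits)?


Minimum bits >= n * H = 680 * 0.9 = 612.0, rounded up to a whole number of bits = 612

612 bits


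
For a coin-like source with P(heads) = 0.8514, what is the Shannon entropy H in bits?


H = -p*log2(p) - (1-p)*log2(1-p). -0.8514*log2(0.8514) = 0.197602; -0.1486*log2(0.1486) = 0.408723. H = 0.197602 + 0.408723 = 0.6063

0.6063 bits


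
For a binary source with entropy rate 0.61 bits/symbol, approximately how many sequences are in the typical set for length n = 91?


log2|A_typical| = nH = 91 * 0.61 = 55.51, so |A_typical| ~ 2^55.51 = 5.131e+16

5.131e+16


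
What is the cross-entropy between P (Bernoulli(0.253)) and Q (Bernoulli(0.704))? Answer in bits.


H(P,Q) = -p*log2(q) - (1-p)*log2(1-q). -0.253*log2(0.704) = 0.128107; -0.747*log2(0.296) = 1.311979. H(P,Q) = 0.128107 + 1.311979 = 1.4401

1.4401 bits


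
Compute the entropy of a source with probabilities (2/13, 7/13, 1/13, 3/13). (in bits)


H = -sum(p_i * log2(p_i)). Terms: -(2/13)*log2(2/13) = 0.415452; -(7/13)*log2(7/13) = 0.480892; -(1/13)*log2(1/13) = 0.284649; -(3/13)*log2(3/13) = 0.488187. H = 0.415452 + 0.480892 + 0.284649 + 0.488187 = 1.6692

1.6692 bits


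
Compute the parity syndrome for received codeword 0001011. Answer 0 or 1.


Syndrome = XOR of all bits = 0 XOR 0 XOR 0 XOR 1 XOR 0 XOR 1 XOR 1 = 1

1


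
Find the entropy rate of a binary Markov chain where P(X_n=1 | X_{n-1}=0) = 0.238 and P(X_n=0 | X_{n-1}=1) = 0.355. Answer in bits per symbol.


Stationary distribution: pi_0 = p10/(p01+p10) = 0.5987, pi_1 = 0.4013. Entropy rate H' = pi_0*H(p01) + pi_1*H(p10) = 0.5987*0.7917 + 0.4013*0.9385 = 0.8506

0.8506 bits/symbol


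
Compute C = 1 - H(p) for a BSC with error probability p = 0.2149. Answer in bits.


H(p) = -p*log2(p) - (1-p)*log2(1-p) = -0.2149*log2(0.2149) - 0.7851*log2(0.7851) = 0.476705 + 0.274040 = 0.7507. C = 1 - H(p) = 1 - 0.7507 = 0.2493

0.2493 bits


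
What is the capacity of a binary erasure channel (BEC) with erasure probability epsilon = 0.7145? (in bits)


C = 1 - epsilon = 1 - 0.7145 = 0.2855

0.2855 bits


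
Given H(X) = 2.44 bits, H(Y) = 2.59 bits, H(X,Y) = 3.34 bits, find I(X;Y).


I(X;Y) = H(X) + H(Y) - H(X,Y) = 2.44 + 2.59 - 3.34 = 1.69

1.69 bits


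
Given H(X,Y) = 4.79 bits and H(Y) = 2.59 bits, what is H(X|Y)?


H(X|Y) = H(X,Y) - H(Y) = 4.79 - 2.59 = 2.2

2.2 bits


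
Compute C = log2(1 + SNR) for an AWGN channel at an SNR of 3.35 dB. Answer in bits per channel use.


SNR_linear = 10^(3.35/10) = 2.1627; C = log2(1 + SNR_linear) = log2(1 + 2.1627) = 1.6612

1.6612 bits/channel use


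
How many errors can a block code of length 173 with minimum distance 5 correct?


Correction capability = floor((d-1)/2) = floor((5-1)/2) = 2

2 errors


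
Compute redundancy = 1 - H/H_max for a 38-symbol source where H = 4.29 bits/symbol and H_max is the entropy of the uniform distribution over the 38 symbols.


H_max = log2(K) = log2(38) = 5.2479 bits/symbol. Redundancy = 1 - H/H_max = 1 - 4.29/5.2479 = 1 - 0.8175 = 0.1825

0.1825


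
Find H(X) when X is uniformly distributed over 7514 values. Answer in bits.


H = log2(n) = log2(7514) = 12.8754

12.8754 bits


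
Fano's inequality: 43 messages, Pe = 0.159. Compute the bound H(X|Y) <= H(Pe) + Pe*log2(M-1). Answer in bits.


H(Pe) = -Pe*log2(Pe) - (1-Pe)*log2(1-Pe) = -0.159*log2(0.159) - 0.841*log2(0.841) = 0.421811 + 0.210101 = 0.6319. Pe*log2(M-1) = 0.159*log2(42) = 0.857378. Bound = H(Pe) + Pe*log2(M-1) = 0.421811 + 0.210101 + 0.857378 = 1.4893

1.4893 bits


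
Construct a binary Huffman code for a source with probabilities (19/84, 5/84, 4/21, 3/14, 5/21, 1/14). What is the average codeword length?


Huffman construction (repeatedly merge the two least-probable nodes; each merge adds 1 bit to every symbol beneath it): 5/84 + 1/14 = 11/84; 11/84 + 4/21 = 9/28; 3/14 + 19/84 = 37/84; 5/21 + 9/28 = 47/84; 37/84 + 47/84 = 1. Resulting codeword lengths (in the order the probabilities were given): (2, 4, 3, 2, 2, 4). L_avg = sum(p_i * l_i) = 19/84*2 + 5/84*4 + 4/21*3 + 3/14*2 + 5/21*2 + 1/14*4 = 103/42 = 2.4524

2.4524 bits


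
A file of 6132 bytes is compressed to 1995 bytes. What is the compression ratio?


Ratio = original / compressed = 6132 / 1995 = 3.0737

3.0737


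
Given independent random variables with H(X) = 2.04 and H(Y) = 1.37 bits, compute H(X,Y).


For independent variables, H(X,Y) = H(X) + H(Y) = 2.04 + 1.37 = 3.41

3.41 bits


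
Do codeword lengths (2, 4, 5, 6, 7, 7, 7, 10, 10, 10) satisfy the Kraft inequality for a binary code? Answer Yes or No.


Kraft sum = sum(2^(-l_i)) = 0.3857, need <= 1. Result: satisfied (a binary prefix-free code with these lengths exists)

Yes


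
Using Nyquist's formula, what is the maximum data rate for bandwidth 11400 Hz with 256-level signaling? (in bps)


Rate = 2 * B * log2(M) = 2 * 11400 * 8.0 = 182400.0

182400.0 bps


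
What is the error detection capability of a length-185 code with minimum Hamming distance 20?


Detection capability = d_min - 1 = 20 - 1 = 19

19 errors


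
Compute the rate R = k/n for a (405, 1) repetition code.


Rate = k/n = 1/405

1/405


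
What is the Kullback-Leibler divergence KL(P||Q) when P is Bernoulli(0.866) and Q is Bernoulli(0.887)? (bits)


KL = p*log2(p/q) + (1-p)*log2((1-p)/(1-q)) = 0.866*log2(0.866/0.887) + 0.134*log2(0.134/0.113) = 0.003

0.003 bits


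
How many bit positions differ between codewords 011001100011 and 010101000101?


Count differing positions: . . ^ ^ . . ^ . . ^ ^ . = 5 differences

5


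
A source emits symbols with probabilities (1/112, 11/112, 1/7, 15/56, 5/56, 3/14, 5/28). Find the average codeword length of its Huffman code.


Huffman construction (repeatedly merge the two least-probable nodes; each merge adds 1 bit to every symbol beneath it): 1/112 + 5/56 = 11/112; 11/112 + 11/112 = 11/56; 1/7 + 5/28 = 9/28; 11/56 + 3/14 = 23/56; 15/56 + 9/28 = 33/56; 23/56 + 33/56 = 1. Resulting codeword lengths (in the order the probabilities were given): (4, 3, 3, 2, 4, 2, 3). L_avg = sum(p_i * l_i) = 1/112*4 + 11/112*3 + 1/7*3 + 15/56*2 + 5/56*4 + 3/14*2 + 5/28*3 = 293/112 = 2.6161

2.6161 bits


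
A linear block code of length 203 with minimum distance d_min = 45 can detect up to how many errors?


Detection capability = d_min - 1 = 45 - 1 = 44

44 errors


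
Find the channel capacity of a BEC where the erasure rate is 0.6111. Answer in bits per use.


C = 1 - epsilon = 1 - 0.6111 = 0.3889

0.3889 bits


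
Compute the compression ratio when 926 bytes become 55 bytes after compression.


Ratio = original / compressed = 926 / 55 = 16.8364

16.8364


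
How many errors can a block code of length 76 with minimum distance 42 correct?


Correction capability = floor((d-1)/2) = floor((42-1)/2) = 20

20 errors


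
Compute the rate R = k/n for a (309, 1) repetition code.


Rate = k/n = 1/309

1/309


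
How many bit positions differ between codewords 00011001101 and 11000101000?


Count differing positions: ^ ^ . ^ ^ ^ . . ^ . ^ = 7 differences

7


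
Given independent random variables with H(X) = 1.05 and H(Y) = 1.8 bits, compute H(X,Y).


For independent variables, H(X,Y) = H(X) + H(Y) = 1.05 + 1.8 = 2.85

2.85 bits


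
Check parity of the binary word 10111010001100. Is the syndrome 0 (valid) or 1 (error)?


Syndrome = XOR of all bits = 1 XOR 0 XOR 1 XOR 1 XOR 1 XOR 0 XOR 1 XOR 0 XOR 0 XOR 0 XOR 1 XOR 1 XOR 0 XOR 0 = 1

1


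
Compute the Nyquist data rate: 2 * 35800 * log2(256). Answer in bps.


Rate = 2 * B * log2(M) = 2 * 35800 * 8.0 = 572800.0

572800.0 bps


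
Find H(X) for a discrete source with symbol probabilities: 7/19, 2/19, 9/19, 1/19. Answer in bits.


H = -sum(p_i * log2(p_i)). Terms: -(7/19)*log2(7/19) = 0.530737; -(2/19)*log2(2/19) = 0.341887; -(9/19)*log2(9/19) = 0.510633; -(1/19)*log2(1/19) = 0.223575. H = 0.530737 + 0.341887 + 0.510633 + 0.223575 = 1.6068

1.6068 bits


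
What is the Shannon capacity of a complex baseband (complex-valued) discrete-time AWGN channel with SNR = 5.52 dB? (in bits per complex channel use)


SNR_linear = 10^(5.52/10) = 3.5645; C = log2(1 + SNR_linear) = log2(1 + 3.5645) = 2.1905

2.1905 bits/channel use


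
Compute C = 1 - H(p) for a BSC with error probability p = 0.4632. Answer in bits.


H(p) = -p*log2(p) - (1-p)*log2(1-p) = -0.4632*log2(0.4632) - 0.5368*log2(0.5368) = 0.514288 + 0.481801 = 0.9961. C = 1 - H(p) = 1 - 0.9961 = 0.0039

0.0039 bits


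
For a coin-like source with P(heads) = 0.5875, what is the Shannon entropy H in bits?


H = -p*log2(p) - (1-p)*log2(1-p). -0.5875*log2(0.5875) = 0.450812; -0.4125*log2(0.4125) = 0.526983. H = 0.450812 + 0.526983 = 0.9778

0.9778 bits


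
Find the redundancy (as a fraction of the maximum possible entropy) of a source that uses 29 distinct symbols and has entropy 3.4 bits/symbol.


H_max = log2(K) = log2(29) = 4.858 bits/symbol. Redundancy = 1 - H/H_max = 1 - 3.4/4.858 = 1 - 0.6999 = 0.3001

0.3001


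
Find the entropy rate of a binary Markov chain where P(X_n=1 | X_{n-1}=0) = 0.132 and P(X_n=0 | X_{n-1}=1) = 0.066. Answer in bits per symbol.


Stationary distribution: pi_0 = p10/(p01+p10) = 0.3333, pi_1 = 0.6667. Entropy rate H' = pi_0*H(p01) + pi_1*H(p10) = 0.3333*0.5629 + 0.6667*0.3508 = 0.4215

0.4215 bits/symbol


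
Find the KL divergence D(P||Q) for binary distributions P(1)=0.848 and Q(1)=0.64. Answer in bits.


KL = p*log2(p/q) + (1-p)*log2((1-p)/(1-q)) = 0.848*log2(0.848/0.64) + 0.152*log2(0.152/0.36) = 0.1552

0.1552 bits


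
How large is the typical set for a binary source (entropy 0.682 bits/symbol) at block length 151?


log2|A_typical| = nH = 151 * 0.682 = 102.982, so |A_typical| ~ 2^102.982 = 1.002e+31

1.002e+31


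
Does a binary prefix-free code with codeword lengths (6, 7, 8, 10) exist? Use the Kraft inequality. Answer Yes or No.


Kraft sum = sum(2^(-l_i)) = 0.0283, need <= 1. Result: satisfied (a binary prefix-free code with these lengths exists)

Yes


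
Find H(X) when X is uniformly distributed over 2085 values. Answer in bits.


H = log2(n) = log2(2085) = 11.0258

11.0258 bits


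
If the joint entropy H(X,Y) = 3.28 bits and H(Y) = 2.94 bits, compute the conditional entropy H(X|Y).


H(X|Y) = H(X,Y) - H(Y) = 3.28 - 2.94 = 0.34

0.34 bits


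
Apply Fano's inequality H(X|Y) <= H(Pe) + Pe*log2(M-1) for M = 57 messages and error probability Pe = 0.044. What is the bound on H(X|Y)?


H(Pe) = -Pe*log2(Pe) - (1-Pe)*log2(1-Pe) = -0.044*log2(0.044) - 0.956*log2(0.956) = 0.198280 + 0.062061 = 0.2603. Pe*log2(M-1) = 0.044*log2(56) = 0.255524. Bound = H(Pe) + Pe*log2(M-1) = 0.198280 + 0.062061 + 0.255524 = 0.5159

0.5159 bits


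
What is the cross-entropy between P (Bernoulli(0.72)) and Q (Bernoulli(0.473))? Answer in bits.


H(P,Q) = -p*log2(q) - (1-p)*log2(1-q). -0.72*log2(0.473) = 0.777663; -0.28*log2(0.527) = 0.258755. H(P,Q) = 0.777663 + 0.258755 = 1.0364

1.0364 bits


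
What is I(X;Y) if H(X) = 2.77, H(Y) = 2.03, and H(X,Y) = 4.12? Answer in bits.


I(X;Y) = H(X) + H(Y) - H(X,Y) = 2.77 + 2.03 - 4.12 = 0.68

0.68 bits


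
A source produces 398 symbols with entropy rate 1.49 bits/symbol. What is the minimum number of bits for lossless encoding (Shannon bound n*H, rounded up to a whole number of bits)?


Minimum bits >= n * H = 398 * 1.49 = 593.02, rounded up to a whole number of bits = 594

594 bits


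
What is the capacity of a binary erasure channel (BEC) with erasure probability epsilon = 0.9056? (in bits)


C = 1 - epsilon = 1 - 0.9056 = 0.0944

0.0944 bits


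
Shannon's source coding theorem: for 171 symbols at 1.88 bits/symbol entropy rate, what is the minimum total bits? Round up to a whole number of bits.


Minimum bits >= n * H = 171 * 1.88 = 321.48, rounded up to a whole number of bits = 322

322 bits


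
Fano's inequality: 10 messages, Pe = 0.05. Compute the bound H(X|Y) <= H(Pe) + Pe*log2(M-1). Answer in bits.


H(Pe) = -Pe*log2(Pe) - (1-Pe)*log2(1-Pe) = -0.05*log2(0.05) - 0.95*log2(0.95) = 0.216096 + 0.070301 = 0.2864. Pe*log2(M-1) = 0.05*log2(9) = 0.158496. Bound = H(Pe) + Pe*log2(M-1) = 0.216096 + 0.070301 + 0.158496 = 0.4449

0.4449 bits


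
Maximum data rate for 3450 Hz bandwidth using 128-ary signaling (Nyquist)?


Rate = 2 * B * log2(M) = 2 * 3450 * 7.0 = 48300.0

48300.0 bps


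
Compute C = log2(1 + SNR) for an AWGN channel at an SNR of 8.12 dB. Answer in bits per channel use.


SNR_linear = 10^(8.12/10) = 6.4863; C = log2(1 + SNR_linear) = log2(1 + 6.4863) = 2.9043

2.9043 bits/channel use


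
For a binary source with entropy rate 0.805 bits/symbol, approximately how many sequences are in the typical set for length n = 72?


log2|A_typical| = nH = 72 * 0.805 = 57.96, so |A_typical| ~ 2^57.96 = 2.803e+17

2.803e+17


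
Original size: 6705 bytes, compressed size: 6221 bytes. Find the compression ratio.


Ratio = original / compressed = 6705 / 6221 = 1.0778

1.0778


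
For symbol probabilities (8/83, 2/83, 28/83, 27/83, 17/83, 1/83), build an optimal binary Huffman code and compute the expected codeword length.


Huffman construction (repeatedly merge the two least-probable nodes; each merge adds 1 bit to every symbol beneath it): 1/83 + 2/83 = 3/83; 3/83 + 8/83 = 11/83; 11/83 + 17/83 = 28/83; 27/83 + 28/83 = 55/83; 28/83 + 55/83 = 1. Resulting codeword lengths (in the order the probabilities were given): (3, 4, 2, 2, 2, 4). L_avg = sum(p_i * l_i) = 8/83*3 + 2/83*4 + 28/83*2 + 27/83*2 + 17/83*2 + 1/83*4 = 180/83 = 2.1687

2.1687 bits


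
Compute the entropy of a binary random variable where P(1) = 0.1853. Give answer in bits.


H = -p*log2(p) - (1-p)*log2(1-p). -0.1853*log2(0.1853) = 0.450662; -0.8147*log2(0.8147) = 0.240874. H = 0.450662 + 0.240874 = 0.6915

0.6915 bits


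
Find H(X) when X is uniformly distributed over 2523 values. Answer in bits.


H = log2(n) = log2(2523) = 11.3009

11.3009 bits


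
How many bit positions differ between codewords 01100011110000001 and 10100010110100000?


Count differing positions: ^ ^ . . . . . ^ . . . ^ . . . . ^ = 5 differences

5


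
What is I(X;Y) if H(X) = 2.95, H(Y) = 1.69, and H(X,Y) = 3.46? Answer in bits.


I(X;Y) = H(X) + H(Y) - H(X,Y) = 2.95 + 1.69 - 3.46 = 1.18

1.18 bits


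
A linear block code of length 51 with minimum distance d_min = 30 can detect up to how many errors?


Detection capability = d_min - 1 = 30 - 1 = 29

29 errors


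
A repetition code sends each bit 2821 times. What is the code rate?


Rate = k/n = 1/2821

1/2821


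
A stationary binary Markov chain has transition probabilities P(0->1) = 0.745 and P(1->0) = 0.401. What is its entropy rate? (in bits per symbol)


Stationary distribution: pi_0 = p10/(p01+p10) = 0.3499, pi_1 = 0.6501. Entropy rate H' = pi_0*H(p01) + pi_1*H(p10) = 0.3499*0.8191 + 0.6501*0.9715 = 0.9182

0.9182 bits/symbol


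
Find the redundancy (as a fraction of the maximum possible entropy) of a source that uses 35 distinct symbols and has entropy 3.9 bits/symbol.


H_max = log2(K) = log2(35) = 5.1293 bits/symbol. Redundancy = 1 - H/H_max = 1 - 3.9/5.1293 = 1 - 0.7603 = 0.2397

0.2397


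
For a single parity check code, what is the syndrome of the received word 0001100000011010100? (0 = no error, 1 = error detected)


Syndrome = XOR of all bits = 0 XOR 0 XOR 0 XOR 1 XOR 1 XOR 0 XOR 0 XOR 0 XOR 0 XOR 0 XOR 0 XOR 1 XOR 1 XOR 0 XOR 1 XOR 0 XOR 1 XOR 0 XOR 0 = 0

0


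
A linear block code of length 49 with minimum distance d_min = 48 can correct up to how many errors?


Correction capability = floor((d-1)/2) = floor((48-1)/2) = 23

23 errors


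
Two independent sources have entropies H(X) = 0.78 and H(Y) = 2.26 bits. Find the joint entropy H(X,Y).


For independent variables, H(X,Y) = H(X) + H(Y) = 0.78 + 2.26 = 3.04

3.04 bits


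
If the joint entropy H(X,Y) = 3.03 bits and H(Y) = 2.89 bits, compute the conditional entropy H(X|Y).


H(X|Y) = H(X,Y) - H(Y) = 3.03 - 2.89 = 0.14

0.14 bits


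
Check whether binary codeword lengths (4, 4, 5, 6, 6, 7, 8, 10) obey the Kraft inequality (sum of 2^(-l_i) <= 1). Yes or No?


Kraft sum = sum(2^(-l_i)) = 0.2002, need <= 1. Result: satisfied (a binary prefix-free code with these lengths exists)

Yes


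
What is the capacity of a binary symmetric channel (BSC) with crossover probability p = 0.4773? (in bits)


H(p) = -p*log2(p) - (1-p)*log2(1-p) = -0.4773*log2(0.4773) - 0.5227*log2(0.5227) = 0.509294 + 0.489218 = 0.9985. C = 1 - H(p) = 1 - 0.9985 = 0.0015

0.0015 bits


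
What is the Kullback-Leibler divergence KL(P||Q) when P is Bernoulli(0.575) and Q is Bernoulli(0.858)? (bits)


KL = p*log2(p/q) + (1-p)*log2((1-p)/(1-q)) = 0.575*log2(0.575/0.858) + 0.425*log2(0.425/0.142) = 0.3402

0.3402 bits


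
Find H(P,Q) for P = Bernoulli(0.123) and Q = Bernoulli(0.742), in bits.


H(P,Q) = -p*log2(q) - (1-p)*log2(1-q). -0.123*log2(0.742) = 0.052953; -0.877*log2(0.258) = 1.714147. H(P,Q) = 0.052953 + 1.714147 = 1.7671

1.7671 bits


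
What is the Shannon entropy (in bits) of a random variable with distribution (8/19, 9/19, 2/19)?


H = -sum(p_i * log2(p_i)). Terms: -(8/19)*log2(8/19) = 0.525443; -(9/19)*log2(9/19) = 0.510633; -(2/19)*log2(2/19) = 0.341887. H = 0.525443 + 0.510633 + 0.341887 = 1.378

1.378 bits


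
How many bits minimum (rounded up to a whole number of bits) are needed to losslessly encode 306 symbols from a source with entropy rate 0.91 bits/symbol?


Minimum bits >= n * H = 306 * 0.91 = 278.46, rounded up to a whole number of bits = 279

279 bits


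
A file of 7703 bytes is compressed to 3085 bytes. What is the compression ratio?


Ratio = original / compressed = 7703 / 3085 = 2.4969

2.4969


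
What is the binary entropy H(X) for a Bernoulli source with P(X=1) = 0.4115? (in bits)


H = -p*log2(p) - (1-p)*log2(1-p). -0.4115*log2(0.4115) = 0.527146; -0.5885*log2(0.5885) = 0.450135. H = 0.527146 + 0.450135 = 0.9773

0.9773 bits
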